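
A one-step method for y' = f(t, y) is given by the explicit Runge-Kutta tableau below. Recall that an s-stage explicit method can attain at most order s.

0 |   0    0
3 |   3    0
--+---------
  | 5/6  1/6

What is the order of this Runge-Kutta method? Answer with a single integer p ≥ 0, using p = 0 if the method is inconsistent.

b = (5/6, 1/6)
c = (0, 3)
Σ b_i: 5/6·1 + 1/6·1 = 1 ✓
b·c: 1/6·3 = 1/2 ✓; 2 stages ⇒ order 2.

2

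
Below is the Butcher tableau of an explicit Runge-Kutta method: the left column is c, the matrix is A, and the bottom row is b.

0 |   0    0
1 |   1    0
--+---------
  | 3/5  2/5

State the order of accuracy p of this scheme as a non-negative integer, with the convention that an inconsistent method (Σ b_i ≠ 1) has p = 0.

1

b = (3/5, 2/5)
c = (0, 1)
Σ b_i: 3/5·1 + 2/5·1 = 1 ✓
b·c: 2/5·1 = 2/5 ≠ 1/2 ⇒ order 1.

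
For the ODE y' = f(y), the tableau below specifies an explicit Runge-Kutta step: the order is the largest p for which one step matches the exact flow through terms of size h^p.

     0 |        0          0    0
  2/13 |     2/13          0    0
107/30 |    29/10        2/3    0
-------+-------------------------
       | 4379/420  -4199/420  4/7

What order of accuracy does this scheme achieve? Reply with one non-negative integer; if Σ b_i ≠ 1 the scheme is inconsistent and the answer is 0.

b = (4379/420, -4199/420, 4/7)
c = (0, 2/13, 107/30)
Ac = (0, 0, 4/39)
Σ b_i: 4379/420·1 + (-4199/420)·1 + 4/7·1 = 1 ✓
b·c: (-4199/420)·2/13 + 4/7·107/30 = 1/2 ✓
b·c²: (-4199/420)·4/169 + 4/7·11449/900 = 143992/20475 ≠ 1/3 ⇒ order 2.
b·Ac: 4/7·4/39 = 16/273 ≠ 1/6

2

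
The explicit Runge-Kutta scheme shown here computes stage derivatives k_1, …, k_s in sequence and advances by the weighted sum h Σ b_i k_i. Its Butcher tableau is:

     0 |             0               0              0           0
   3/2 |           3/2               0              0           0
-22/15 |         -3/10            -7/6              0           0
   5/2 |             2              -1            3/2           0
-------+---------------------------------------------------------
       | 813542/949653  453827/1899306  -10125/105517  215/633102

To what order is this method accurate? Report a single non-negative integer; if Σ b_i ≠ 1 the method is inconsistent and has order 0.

3

b = (813542/949653, 453827/1899306, -10125/105517, 215/633102)
c = (0, 3/2, -22/15, 5/2)
Ac = (0, 0, -7/4, -37/10)
Σ b_i: 813542/949653·1 + 453827/1899306·1 + (-10125/105517)·1 + 215/633102·1 = 1 ✓
b·c: 453827/1899306·3/2 + (-10125/105517)·(-22/15) + 215/633102·5/2 = 1/2 ✓
b·c²: 453827/1899306·9/4 + (-10125/105517)·484/225 + 215/633102·25/4 = 1/3 ✓
b·Ac: (-10125/105517)·(-7/4) + 215/633102·(-37/10) = 1/6 ✓
b·c³: 453827/1899306·27/8 + (-10125/105517)·(-10648/3375) + 215/633102·125/8 = 2822315/2532408 ≠ 1/4 ⇒ order 3.
b·(c∘Ac): (-10125/105517)·77/30 + 215/633102·(-37/4) = -631655/2532408 ≠ 1/8
b·Ac²: (-10125/105517)·(-21/8) + 215/633102·293/300 = 2395181/9496530 ≠ 1/12
b·A²c: 215/633102·(-21/8) = -1505/1688272 ≠ 1/24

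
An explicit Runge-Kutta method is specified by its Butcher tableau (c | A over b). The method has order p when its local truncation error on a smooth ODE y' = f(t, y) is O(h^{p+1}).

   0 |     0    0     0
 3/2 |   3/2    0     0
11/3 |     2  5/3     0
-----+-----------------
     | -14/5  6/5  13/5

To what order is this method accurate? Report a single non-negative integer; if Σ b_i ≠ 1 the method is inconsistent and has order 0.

b = (-14/5, 6/5, 13/5)
c = (0, 3/2, 11/3)
Ac = (0, 0, 5/2)
Σ b_i: (-14/5)·1 + 6/5·1 + 13/5·1 = 1 ✓
b·c: 6/5·3/2 + 13/5·11/3 = 34/3 ≠ 1/2 ⇒ order 1.

1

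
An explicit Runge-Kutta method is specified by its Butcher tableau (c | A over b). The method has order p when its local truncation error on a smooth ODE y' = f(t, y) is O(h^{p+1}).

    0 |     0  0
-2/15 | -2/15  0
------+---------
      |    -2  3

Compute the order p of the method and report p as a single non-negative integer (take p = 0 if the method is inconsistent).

b = (-2, 3)
c = (0, -2/15)
Σ b_i: (-2)·1 + 3·1 = 1 ✓
b·c: 3·(-2/15) = -2/5 ≠ 1/2 ⇒ order 1.

1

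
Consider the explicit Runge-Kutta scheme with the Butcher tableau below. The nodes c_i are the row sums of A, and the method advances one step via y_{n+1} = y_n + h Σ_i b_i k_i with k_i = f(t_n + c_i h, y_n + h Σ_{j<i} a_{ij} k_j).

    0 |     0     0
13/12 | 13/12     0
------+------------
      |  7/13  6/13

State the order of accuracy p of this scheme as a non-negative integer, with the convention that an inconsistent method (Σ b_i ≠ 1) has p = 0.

2

b = (7/13, 6/13)
c = (0, 13/12)
Σ b_i: 7/13·1 + 6/13·1 = 1 ✓
b·c: 6/13·13/12 = 1/2 ✓; 2 stages ⇒ order 2.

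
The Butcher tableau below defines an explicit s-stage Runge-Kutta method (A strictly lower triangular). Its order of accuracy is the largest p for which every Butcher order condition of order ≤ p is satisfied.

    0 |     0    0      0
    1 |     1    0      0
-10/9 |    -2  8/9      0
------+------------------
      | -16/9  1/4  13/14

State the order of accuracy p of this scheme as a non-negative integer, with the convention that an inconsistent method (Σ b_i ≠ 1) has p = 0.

b = (-16/9, 1/4, 13/14)
c = (0, 1, -10/9)
Ac = (0, 0, 8/9)
Σ b_i: (-16/9)·1 + 1/4·1 + 13/14·1 = -151/252 ≠ 1 ⇒ order 0.

0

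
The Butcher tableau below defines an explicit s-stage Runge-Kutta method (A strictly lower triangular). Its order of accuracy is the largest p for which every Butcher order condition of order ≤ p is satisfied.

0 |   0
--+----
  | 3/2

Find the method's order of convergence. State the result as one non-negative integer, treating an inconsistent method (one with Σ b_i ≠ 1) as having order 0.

0

b = (3/2)
c = (0)
Σ b_i: 3/2·1 = 3/2 ≠ 1 ⇒ order 0.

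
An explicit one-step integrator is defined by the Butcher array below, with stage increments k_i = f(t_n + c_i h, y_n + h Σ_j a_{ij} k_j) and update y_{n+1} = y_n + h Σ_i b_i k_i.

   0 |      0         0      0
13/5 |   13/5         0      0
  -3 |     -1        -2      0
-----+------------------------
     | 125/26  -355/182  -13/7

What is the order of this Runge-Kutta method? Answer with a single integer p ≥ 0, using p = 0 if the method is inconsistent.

2

b = (125/26, -355/182, -13/7)
c = (0, 13/5, -3)
Ac = (0, 0, -26/5)
Σ b_i: 125/26·1 + (-355/182)·1 + (-13/7)·1 = 1 ✓
b·c: (-355/182)·13/5 + (-13/7)·(-3) = 1/2 ✓
b·c²: (-355/182)·169/25 + (-13/7)·9 = -299/10 ≠ 1/3 ⇒ order 2.
b·Ac: (-13/7)·(-26/5) = 338/35 ≠ 1/6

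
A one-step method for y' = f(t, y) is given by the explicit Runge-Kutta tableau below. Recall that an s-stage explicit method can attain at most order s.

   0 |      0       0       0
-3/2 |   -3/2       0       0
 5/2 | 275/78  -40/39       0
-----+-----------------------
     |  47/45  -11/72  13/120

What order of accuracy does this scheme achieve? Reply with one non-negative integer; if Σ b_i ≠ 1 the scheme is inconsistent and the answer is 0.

3

b = (47/45, -11/72, 13/120)
c = (0, -3/2, 5/2)
Ac = (0, 0, 20/13)
Σ b_i: 47/45·1 + (-11/72)·1 + 13/120·1 = 1 ✓
b·c: (-11/72)·(-3/2) + 13/120·5/2 = 1/2 ✓
b·c²: (-11/72)·9/4 + 13/120·25/4 = 1/3 ✓
b·Ac: 13/120·20/13 = 1/6 ✓; 3 stages ⇒ order 3.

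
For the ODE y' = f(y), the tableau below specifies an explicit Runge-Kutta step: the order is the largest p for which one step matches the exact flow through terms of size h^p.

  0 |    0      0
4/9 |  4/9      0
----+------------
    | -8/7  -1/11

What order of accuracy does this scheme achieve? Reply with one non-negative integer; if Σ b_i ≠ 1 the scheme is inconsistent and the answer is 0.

0

b = (-8/7, -1/11)
c = (0, 4/9)
Σ b_i: (-8/7)·1 + (-1/11)·1 = -95/77 ≠ 1 ⇒ order 0.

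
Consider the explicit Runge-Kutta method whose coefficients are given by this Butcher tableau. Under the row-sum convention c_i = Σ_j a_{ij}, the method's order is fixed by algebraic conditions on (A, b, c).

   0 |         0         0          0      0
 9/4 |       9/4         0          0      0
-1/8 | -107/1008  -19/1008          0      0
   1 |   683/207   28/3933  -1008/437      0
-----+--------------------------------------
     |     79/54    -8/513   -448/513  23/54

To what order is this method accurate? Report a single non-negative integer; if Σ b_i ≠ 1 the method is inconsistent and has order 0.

4

b = (79/54, -8/513, -448/513, 23/54)
c = (0, 9/4, -1/8, 1)
Ac = (0, 0, -19/448, 7/23)
Σ b_i: 79/54·1 + (-8/513)·1 + (-448/513)·1 + 23/54·1 = 1 ✓
b·c: (-8/513)·9/4 + (-448/513)·(-1/8) + 23/54·1 = 1/2 ✓
b·c²: (-8/513)·81/16 + (-448/513)·1/64 + 23/54·1 = 1/3 ✓
b·Ac: (-448/513)·(-19/448) + 23/54·7/23 = 1/6 ✓
b·c³: (-8/513)·729/64 + (-448/513)·(-1/512) + 23/54·1 = 1/4 ✓
b·(c∘Ac): (-448/513)·19/3584 + 23/54·7/23 = 1/8 ✓
b·Ac²: (-448/513)·(-171/1792) = 1/12 ✓
b·A²c: 23/54·9/92 = 1/24 ✓; 4 stages ⇒ order 4.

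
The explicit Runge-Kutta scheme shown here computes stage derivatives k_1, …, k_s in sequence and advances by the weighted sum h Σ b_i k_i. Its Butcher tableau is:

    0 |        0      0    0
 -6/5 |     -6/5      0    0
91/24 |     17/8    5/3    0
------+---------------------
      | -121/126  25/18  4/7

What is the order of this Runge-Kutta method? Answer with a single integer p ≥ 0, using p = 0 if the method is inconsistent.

b = (-121/126, 25/18, 4/7)
c = (0, -6/5, 91/24)
Ac = (0, 0, -2)
Σ b_i: (-121/126)·1 + 25/18·1 + 4/7·1 = 1 ✓
b·c: 25/18·(-6/5) + 4/7·91/24 = 1/2 ✓
b·c²: 25/18·36/25 + 4/7·8281/576 = 1471/144 ≠ 1/3 ⇒ order 2.
b·Ac: 4/7·(-2) = -8/7 ≠ 1/6

2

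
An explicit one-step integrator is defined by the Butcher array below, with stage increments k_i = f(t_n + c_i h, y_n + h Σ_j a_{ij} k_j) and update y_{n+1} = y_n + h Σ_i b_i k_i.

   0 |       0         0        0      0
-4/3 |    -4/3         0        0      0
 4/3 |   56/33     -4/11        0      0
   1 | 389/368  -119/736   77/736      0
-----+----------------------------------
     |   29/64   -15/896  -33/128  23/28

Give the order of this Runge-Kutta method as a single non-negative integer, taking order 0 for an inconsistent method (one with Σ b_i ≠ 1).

4

b = (29/64, -15/896, -33/128, 23/28)
c = (0, -4/3, 4/3, 1)
Ac = (0, 0, 16/33, 49/138)
Σ b_i: 29/64·1 + (-15/896)·1 + (-33/128)·1 + 23/28·1 = 1 ✓
b·c: (-15/896)·(-4/3) + (-33/128)·4/3 + 23/28·1 = 1/2 ✓
b·c²: (-15/896)·16/9 + (-33/128)·16/9 + 23/28·1 = 1/3 ✓
b·Ac: (-33/128)·16/33 + 23/28·49/138 = 1/6 ✓
b·c³: (-15/896)·(-64/27) + (-33/128)·64/27 + 23/28·1 = 1/4 ✓
b·(c∘Ac): (-33/128)·64/99 + 23/28·49/138 = 1/8 ✓
b·Ac²: (-33/128)·(-64/99) + 23/28·(-7/69) = 1/12 ✓
b·A²c: 23/28·7/138 = 1/24 ✓; 4 stages ⇒ order 4.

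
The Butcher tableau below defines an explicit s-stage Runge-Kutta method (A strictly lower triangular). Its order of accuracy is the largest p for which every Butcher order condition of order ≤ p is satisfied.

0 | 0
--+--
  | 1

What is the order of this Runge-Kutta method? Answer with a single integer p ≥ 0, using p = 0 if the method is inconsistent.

1

b = (1)
c = (0)
Σ b_i: 1·1 = 1 ✓; 1 stage ⇒ order 1.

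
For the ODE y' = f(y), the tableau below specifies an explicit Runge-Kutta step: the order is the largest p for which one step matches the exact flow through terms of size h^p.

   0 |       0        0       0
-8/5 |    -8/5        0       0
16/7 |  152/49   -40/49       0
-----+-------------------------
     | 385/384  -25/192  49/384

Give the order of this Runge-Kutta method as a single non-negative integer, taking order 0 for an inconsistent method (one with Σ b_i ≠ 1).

b = (385/384, -25/192, 49/384)
c = (0, -8/5, 16/7)
Ac = (0, 0, 64/49)
Σ b_i: 385/384·1 + (-25/192)·1 + 49/384·1 = 1 ✓
b·c: (-25/192)·(-8/5) + 49/384·16/7 = 1/2 ✓
b·c²: (-25/192)·64/25 + 49/384·256/49 = 1/3 ✓
b·Ac: 49/384·64/49 = 1/6 ✓; 3 stages ⇒ order 3.

3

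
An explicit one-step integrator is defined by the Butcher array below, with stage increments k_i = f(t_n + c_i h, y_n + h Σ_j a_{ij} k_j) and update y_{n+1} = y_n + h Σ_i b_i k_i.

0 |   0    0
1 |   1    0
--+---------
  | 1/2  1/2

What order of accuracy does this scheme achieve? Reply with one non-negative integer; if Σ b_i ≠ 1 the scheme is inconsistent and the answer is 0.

2

b = (1/2, 1/2)
c = (0, 1)
Σ b_i: 1/2·1 + 1/2·1 = 1 ✓
b·c: 1/2·1 = 1/2 ✓; 2 stages ⇒ order 2.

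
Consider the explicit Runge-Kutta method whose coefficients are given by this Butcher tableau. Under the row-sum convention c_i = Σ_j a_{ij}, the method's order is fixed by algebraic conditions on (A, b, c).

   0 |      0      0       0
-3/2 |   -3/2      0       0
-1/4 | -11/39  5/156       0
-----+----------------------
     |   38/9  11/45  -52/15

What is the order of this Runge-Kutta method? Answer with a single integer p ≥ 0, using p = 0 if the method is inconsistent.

3

b = (38/9, 11/45, -52/15)
c = (0, -3/2, -1/4)
Ac = (0, 0, -5/104)
Σ b_i: 38/9·1 + 11/45·1 + (-52/15)·1 = 1 ✓
b·c: 11/45·(-3/2) + (-52/15)·(-1/4) = 1/2 ✓
b·c²: 11/45·9/4 + (-52/15)·1/16 = 1/3 ✓
b·Ac: (-52/15)·(-5/104) = 1/6 ✓; 3 stages ⇒ order 3.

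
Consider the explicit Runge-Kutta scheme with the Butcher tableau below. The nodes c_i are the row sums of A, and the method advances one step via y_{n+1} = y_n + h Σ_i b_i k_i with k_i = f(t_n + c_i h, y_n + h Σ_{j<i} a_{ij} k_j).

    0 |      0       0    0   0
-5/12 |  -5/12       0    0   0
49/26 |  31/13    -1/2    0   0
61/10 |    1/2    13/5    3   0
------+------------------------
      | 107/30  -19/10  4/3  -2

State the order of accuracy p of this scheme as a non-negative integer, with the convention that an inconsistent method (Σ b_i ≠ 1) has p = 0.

1

b = (107/30, -19/10, 4/3, -2)
c = (0, -5/12, 49/26, 61/10)
Ac = (0, 0, 5/24, 713/156)
Σ b_i: 107/30·1 + (-19/10)·1 + 4/3·1 + (-2)·1 = 1 ✓
b·c: (-19/10)·(-5/12) + 4/3·49/26 + (-2)·61/10 = -13877/1560 ≠ 1/2 ⇒ order 1.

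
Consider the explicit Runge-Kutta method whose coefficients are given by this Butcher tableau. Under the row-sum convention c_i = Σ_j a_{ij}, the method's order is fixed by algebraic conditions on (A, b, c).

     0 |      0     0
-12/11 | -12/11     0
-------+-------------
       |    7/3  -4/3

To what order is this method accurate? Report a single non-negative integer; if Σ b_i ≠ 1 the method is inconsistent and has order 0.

b = (7/3, -4/3)
c = (0, -12/11)
Σ b_i: 7/3·1 + (-4/3)·1 = 1 ✓
b·c: (-4/3)·(-12/11) = 16/11 ≠ 1/2 ⇒ order 1.

1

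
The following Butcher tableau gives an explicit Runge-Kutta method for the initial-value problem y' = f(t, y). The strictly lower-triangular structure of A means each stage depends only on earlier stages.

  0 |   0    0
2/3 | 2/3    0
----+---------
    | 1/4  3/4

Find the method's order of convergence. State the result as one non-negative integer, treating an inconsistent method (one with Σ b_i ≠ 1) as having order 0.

2

b = (1/4, 3/4)
c = (0, 2/3)
Σ b_i: 1/4·1 + 3/4·1 = 1 ✓
b·c: 3/4·2/3 = 1/2 ✓; 2 stages ⇒ order 2.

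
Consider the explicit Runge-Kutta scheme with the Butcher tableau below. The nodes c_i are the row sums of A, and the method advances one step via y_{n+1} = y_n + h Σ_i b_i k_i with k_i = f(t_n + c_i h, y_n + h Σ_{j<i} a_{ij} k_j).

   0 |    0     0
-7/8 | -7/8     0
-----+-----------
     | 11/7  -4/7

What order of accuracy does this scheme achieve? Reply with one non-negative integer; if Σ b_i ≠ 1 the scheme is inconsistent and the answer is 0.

b = (11/7, -4/7)
c = (0, -7/8)
Σ b_i: 11/7·1 + (-4/7)·1 = 1 ✓
b·c: (-4/7)·(-7/8) = 1/2 ✓; 2 stages ⇒ order 2.

2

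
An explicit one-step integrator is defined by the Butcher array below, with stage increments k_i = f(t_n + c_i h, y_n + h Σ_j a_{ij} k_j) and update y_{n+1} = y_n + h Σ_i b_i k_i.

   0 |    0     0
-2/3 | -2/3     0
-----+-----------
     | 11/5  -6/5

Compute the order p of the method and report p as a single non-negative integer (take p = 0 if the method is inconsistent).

b = (11/5, -6/5)
c = (0, -2/3)
Σ b_i: 11/5·1 + (-6/5)·1 = 1 ✓
b·c: (-6/5)·(-2/3) = 4/5 ≠ 1/2 ⇒ order 1.

1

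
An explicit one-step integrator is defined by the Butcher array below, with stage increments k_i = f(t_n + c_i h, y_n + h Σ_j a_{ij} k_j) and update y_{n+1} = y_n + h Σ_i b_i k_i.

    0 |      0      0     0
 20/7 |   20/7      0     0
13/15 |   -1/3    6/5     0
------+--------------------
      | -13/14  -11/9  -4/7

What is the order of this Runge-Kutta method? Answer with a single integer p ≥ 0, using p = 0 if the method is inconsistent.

0

b = (-13/14, -11/9, -4/7)
c = (0, 20/7, 13/15)
Ac = (0, 0, 24/7)
Σ b_i: (-13/14)·1 + (-11/9)·1 + (-4/7)·1 = -49/18 ≠ 1 ⇒ order 0.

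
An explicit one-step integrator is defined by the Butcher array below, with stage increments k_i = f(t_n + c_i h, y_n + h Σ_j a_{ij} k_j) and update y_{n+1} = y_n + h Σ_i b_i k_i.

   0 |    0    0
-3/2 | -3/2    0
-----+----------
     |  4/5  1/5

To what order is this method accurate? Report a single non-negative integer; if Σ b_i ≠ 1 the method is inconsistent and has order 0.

b = (4/5, 1/5)
c = (0, -3/2)
Σ b_i: 4/5·1 + 1/5·1 = 1 ✓
b·c: 1/5·(-3/2) = -3/10 ≠ 1/2 ⇒ order 1.

1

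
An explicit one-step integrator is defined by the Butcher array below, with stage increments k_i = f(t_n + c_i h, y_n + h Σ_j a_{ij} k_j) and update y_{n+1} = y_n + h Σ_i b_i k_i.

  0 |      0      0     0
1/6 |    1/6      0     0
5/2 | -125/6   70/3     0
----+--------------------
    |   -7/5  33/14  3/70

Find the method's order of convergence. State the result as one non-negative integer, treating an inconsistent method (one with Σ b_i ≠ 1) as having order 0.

3

b = (-7/5, 33/14, 3/70)
c = (0, 1/6, 5/2)
Ac = (0, 0, 35/9)
Σ b_i: (-7/5)·1 + 33/14·1 + 3/70·1 = 1 ✓
b·c: 33/14·1/6 + 3/70·5/2 = 1/2 ✓
b·c²: 33/14·1/36 + 3/70·25/4 = 1/3 ✓
b·Ac: 3/70·35/9 = 1/6 ✓; 3 stages ⇒ order 3.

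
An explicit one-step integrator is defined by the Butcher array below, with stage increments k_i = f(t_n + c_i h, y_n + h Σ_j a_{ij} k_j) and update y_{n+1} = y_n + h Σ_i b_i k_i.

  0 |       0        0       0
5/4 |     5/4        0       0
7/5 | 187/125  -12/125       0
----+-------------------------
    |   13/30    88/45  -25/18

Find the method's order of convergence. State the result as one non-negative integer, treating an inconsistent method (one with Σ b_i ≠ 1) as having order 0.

b = (13/30, 88/45, -25/18)
c = (0, 5/4, 7/5)
Ac = (0, 0, -3/25)
Σ b_i: 13/30·1 + 88/45·1 + (-25/18)·1 = 1 ✓
b·c: 88/45·5/4 + (-25/18)·7/5 = 1/2 ✓
b·c²: 88/45·25/16 + (-25/18)·49/25 = 1/3 ✓
b·Ac: (-25/18)·(-3/25) = 1/6 ✓; 3 stages ⇒ order 3.

3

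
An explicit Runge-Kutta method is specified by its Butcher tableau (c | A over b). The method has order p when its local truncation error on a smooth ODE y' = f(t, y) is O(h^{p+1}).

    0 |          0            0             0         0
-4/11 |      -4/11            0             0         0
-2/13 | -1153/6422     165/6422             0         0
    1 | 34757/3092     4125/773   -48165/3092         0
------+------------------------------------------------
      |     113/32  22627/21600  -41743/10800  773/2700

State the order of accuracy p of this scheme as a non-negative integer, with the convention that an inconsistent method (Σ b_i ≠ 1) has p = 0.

b = (113/32, 22627/21600, -41743/10800, 773/2700)
c = (0, -4/11, -2/13, 1)
Ac = (0, 0, -30/3211, 705/1546)
Σ b_i: 113/32·1 + 22627/21600·1 + (-41743/10800)·1 + 773/2700·1 = 1 ✓
b·c: 22627/21600·(-4/11) + (-41743/10800)·(-2/13) + 773/2700·1 = 1/2 ✓
b·c²: 22627/21600·16/121 + (-41743/10800)·4/169 + 773/2700·1 = 1/3 ✓
b·Ac: (-41743/10800)·(-30/3211) + 773/2700·705/1546 = 1/6 ✓
b·c³: 22627/21600·(-64/1331) + (-41743/10800)·(-8/2197) + 773/2700·1 = 1/4 ✓
b·(c∘Ac): (-41743/10800)·60/41743 + 773/2700·705/1546 = 1/8 ✓
b·Ac²: (-41743/10800)·120/35321 + 773/2700·2865/8503 = 1/12 ✓
b·A²c: 773/2700·225/1546 = 1/24 ✓; 4 stages ⇒ order 4.

4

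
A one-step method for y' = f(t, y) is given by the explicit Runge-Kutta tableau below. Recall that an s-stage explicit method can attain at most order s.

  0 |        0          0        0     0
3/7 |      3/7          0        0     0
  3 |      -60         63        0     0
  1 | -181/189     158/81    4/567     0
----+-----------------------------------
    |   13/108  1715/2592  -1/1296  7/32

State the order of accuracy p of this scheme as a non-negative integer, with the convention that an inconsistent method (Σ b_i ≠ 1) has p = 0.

4

b = (13/108, 1715/2592, -1/1296, 7/32)
c = (0, 3/7, 3, 1)
Ac = (0, 0, 27, 6/7)
Σ b_i: 13/108·1 + 1715/2592·1 + (-1/1296)·1 + 7/32·1 = 1 ✓
b·c: 1715/2592·3/7 + (-1/1296)·3 + 7/32·1 = 1/2 ✓
b·c²: 1715/2592·9/49 + (-1/1296)·9 + 7/32·1 = 1/3 ✓
b·Ac: (-1/1296)·27 + 7/32·6/7 = 1/6 ✓
b·c³: 1715/2592·27/343 + (-1/1296)·27 + 7/32·1 = 1/4 ✓
b·(c∘Ac): (-1/1296)·81 + 7/32·6/7 = 1/8 ✓
b·Ac²: (-1/1296)·81/7 + 7/32·62/147 = 1/12 ✓
b·A²c: 7/32·4/21 = 1/24 ✓; 4 stages ⇒ order 4.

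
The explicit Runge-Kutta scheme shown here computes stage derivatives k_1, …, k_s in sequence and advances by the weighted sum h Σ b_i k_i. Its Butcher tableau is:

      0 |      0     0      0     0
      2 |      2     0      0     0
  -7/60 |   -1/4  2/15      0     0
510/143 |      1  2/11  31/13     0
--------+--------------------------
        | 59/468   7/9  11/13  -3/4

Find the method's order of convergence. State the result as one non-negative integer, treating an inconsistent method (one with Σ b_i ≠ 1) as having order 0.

b = (59/468, 7/9, 11/13, -3/4)
c = (0, 2, -7/60, 510/143)
Ac = (0, 0, 4/15, 733/8580)
Σ b_i: 59/468·1 + 7/9·1 + 11/13·1 + (-3/4)·1 = 1 ✓
b·c: 7/9·2 + 11/13·(-7/60) + (-3/4)·510/143 = -31351/25740 ≠ 1/2 ⇒ order 1.

1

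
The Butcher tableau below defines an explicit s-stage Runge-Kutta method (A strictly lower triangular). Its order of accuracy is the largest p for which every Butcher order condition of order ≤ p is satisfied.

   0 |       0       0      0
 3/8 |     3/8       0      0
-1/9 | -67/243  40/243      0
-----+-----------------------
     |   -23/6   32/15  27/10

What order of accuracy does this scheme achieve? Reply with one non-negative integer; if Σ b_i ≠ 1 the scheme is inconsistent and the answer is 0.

3

b = (-23/6, 32/15, 27/10)
c = (0, 3/8, -1/9)
Ac = (0, 0, 5/81)
Σ b_i: (-23/6)·1 + 32/15·1 + 27/10·1 = 1 ✓
b·c: 32/15·3/8 + 27/10·(-1/9) = 1/2 ✓
b·c²: 32/15·9/64 + 27/10·1/81 = 1/3 ✓
b·Ac: 27/10·5/81 = 1/6 ✓; 3 stages ⇒ order 3.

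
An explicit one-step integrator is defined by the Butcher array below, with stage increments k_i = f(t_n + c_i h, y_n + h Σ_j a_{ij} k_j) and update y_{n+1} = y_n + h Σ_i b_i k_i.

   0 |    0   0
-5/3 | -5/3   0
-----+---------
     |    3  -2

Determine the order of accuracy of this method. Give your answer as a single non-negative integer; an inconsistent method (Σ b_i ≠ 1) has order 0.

1

b = (3, -2)
c = (0, -5/3)
Σ b_i: 3·1 + (-2)·1 = 1 ✓
b·c: (-2)·(-5/3) = 10/3 ≠ 1/2 ⇒ order 1.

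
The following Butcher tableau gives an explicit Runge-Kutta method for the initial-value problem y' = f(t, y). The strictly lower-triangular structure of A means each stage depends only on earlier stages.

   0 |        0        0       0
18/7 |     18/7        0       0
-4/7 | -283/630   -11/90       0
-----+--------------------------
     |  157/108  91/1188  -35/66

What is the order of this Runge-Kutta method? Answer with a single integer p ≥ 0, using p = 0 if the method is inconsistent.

3

b = (157/108, 91/1188, -35/66)
c = (0, 18/7, -4/7)
Ac = (0, 0, -11/35)
Σ b_i: 157/108·1 + 91/1188·1 + (-35/66)·1 = 1 ✓
b·c: 91/1188·18/7 + (-35/66)·(-4/7) = 1/2 ✓
b·c²: 91/1188·324/49 + (-35/66)·16/49 = 1/3 ✓
b·Ac: (-35/66)·(-11/35) = 1/6 ✓; 3 stages ⇒ order 3.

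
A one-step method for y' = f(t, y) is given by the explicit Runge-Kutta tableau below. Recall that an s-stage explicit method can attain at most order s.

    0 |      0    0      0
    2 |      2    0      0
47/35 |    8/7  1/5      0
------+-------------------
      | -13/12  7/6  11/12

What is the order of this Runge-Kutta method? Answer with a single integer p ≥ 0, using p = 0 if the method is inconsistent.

b = (-13/12, 7/6, 11/12)
c = (0, 2, 47/35)
Ac = (0, 0, 2/5)
Σ b_i: (-13/12)·1 + 7/6·1 + 11/12·1 = 1 ✓
b·c: 7/6·2 + 11/12·47/35 = 499/140 ≠ 1/2 ⇒ order 1.

1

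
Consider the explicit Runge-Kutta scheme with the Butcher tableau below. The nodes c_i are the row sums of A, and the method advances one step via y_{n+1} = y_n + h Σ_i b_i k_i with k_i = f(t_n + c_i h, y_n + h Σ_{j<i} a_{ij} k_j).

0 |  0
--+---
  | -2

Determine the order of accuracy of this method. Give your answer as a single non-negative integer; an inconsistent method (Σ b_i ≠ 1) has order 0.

0

b = (-2)
c = (0)
Σ b_i: (-2)·1 = -2 ≠ 1 ⇒ order 0.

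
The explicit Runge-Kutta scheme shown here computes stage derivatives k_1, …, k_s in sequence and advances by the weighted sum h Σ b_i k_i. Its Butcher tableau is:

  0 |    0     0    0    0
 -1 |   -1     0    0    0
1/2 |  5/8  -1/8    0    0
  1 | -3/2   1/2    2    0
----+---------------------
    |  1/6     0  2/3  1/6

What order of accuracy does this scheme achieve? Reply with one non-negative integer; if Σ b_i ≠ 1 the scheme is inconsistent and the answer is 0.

b = (1/6, 0, 2/3, 1/6)
c = (0, -1, 1/2, 1)
Ac = (0, 0, 1/8, 1/2)
Σ b_i: 1/6·1 + 2/3·1 + 1/6·1 = 1 ✓
b·c: 2/3·1/2 + 1/6·1 = 1/2 ✓
b·c²: 2/3·1/4 + 1/6·1 = 1/3 ✓
b·Ac: 2/3·1/8 + 1/6·1/2 = 1/6 ✓
b·c³: 2/3·1/8 + 1/6·1 = 1/4 ✓
b·(c∘Ac): 2/3·1/16 + 1/6·1/2 = 1/8 ✓
b·Ac²: 2/3·(-1/8) + 1/6·1 = 1/12 ✓
b·A²c: 1/6·1/4 = 1/24 ✓; 4 stages ⇒ order 4.

4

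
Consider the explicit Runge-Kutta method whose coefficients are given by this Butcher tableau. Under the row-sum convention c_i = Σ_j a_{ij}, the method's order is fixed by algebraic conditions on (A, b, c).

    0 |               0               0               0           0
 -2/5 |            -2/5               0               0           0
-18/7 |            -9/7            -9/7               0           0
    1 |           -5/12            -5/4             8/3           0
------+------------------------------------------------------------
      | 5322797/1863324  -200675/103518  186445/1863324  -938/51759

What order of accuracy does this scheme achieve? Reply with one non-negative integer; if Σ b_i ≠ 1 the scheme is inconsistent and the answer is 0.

3

b = (5322797/1863324, -200675/103518, 186445/1863324, -938/51759)
c = (0, -2/5, -18/7, 1)
Ac = (0, 0, 18/35, -89/14)
Σ b_i: 5322797/1863324·1 + (-200675/103518)·1 + 186445/1863324·1 + (-938/51759)·1 = 1 ✓
b·c: (-200675/103518)·(-2/5) + 186445/1863324·(-18/7) + (-938/51759)·1 = 1/2 ✓
b·c²: (-200675/103518)·4/25 + 186445/1863324·324/49 + (-938/51759)·1 = 1/3 ✓
b·Ac: 186445/1863324·18/35 + (-938/51759)·(-89/14) = 1/6 ✓
b·c³: (-200675/103518)·(-8/125) + 186445/1863324·(-5832/343) + (-938/51759)·1 = -2890124/1811565 ≠ 1/4 ⇒ order 3.
b·(c∘Ac): 186445/1863324·(-324/245) + (-938/51759)·(-89/14) = -886/51759 ≠ 1/8
b·Ac²: 186445/1863324·(-36/175) + (-938/51759)·4271/245 = -203201/603855 ≠ 1/12
b·A²c: (-938/51759)·48/35 = -2144/86265 ≠ 1/24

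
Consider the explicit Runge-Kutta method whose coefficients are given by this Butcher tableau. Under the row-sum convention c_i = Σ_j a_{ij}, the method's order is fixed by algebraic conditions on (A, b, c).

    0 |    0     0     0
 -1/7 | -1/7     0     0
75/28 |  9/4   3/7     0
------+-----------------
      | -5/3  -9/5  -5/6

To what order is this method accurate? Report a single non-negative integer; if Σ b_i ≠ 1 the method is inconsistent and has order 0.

b = (-5/3, -9/5, -5/6)
c = (0, -1/7, 75/28)
Ac = (0, 0, -3/49)
Σ b_i: (-5/3)·1 + (-9/5)·1 + (-5/6)·1 = -43/10 ≠ 1 ⇒ order 0.

0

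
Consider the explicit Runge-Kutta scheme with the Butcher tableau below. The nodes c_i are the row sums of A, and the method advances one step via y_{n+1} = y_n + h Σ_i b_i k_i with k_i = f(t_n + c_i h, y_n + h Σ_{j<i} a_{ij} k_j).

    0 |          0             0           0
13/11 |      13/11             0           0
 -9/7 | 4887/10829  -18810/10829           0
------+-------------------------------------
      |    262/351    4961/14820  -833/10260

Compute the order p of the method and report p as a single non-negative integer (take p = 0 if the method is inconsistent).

b = (262/351, 4961/14820, -833/10260)
c = (0, 13/11, -9/7)
Ac = (0, 0, -1710/833)
Σ b_i: 262/351·1 + 4961/14820·1 + (-833/10260)·1 = 1 ✓
b·c: 4961/14820·13/11 + (-833/10260)·(-9/7) = 1/2 ✓
b·c²: 4961/14820·169/121 + (-833/10260)·81/49 = 1/3 ✓
b·Ac: (-833/10260)·(-1710/833) = 1/6 ✓; 3 stages ⇒ order 3.

3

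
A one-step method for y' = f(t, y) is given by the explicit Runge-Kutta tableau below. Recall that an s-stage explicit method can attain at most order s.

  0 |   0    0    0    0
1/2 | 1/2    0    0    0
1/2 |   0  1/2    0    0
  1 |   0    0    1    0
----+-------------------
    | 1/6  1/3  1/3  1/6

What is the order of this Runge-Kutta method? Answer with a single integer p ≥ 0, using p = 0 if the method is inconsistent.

4

b = (1/6, 1/3, 1/3, 1/6)
c = (0, 1/2, 1/2, 1)
Ac = (0, 0, 1/4, 1/2)
Σ b_i: 1/6·1 + 1/3·1 + 1/3·1 + 1/6·1 = 1 ✓
b·c: 1/3·1/2 + 1/3·1/2 + 1/6·1 = 1/2 ✓
b·c²: 1/3·1/4 + 1/3·1/4 + 1/6·1 = 1/3 ✓
b·Ac: 1/3·1/4 + 1/6·1/2 = 1/6 ✓
b·c³: 1/3·1/8 + 1/3·1/8 + 1/6·1 = 1/4 ✓
b·(c∘Ac): 1/3·1/8 + 1/6·1/2 = 1/8 ✓
b·Ac²: 1/3·1/8 + 1/6·1/4 = 1/12 ✓
b·A²c: 1/6·1/4 = 1/24 ✓; 4 stages ⇒ order 4.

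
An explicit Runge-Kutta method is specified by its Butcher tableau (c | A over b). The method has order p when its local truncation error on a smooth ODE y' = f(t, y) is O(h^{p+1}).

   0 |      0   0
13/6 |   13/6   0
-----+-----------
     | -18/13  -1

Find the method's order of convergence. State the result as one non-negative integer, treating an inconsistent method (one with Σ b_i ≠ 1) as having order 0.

b = (-18/13, -1)
c = (0, 13/6)
Σ b_i: (-18/13)·1 + (-1)·1 = -31/13 ≠ 1 ⇒ order 0.

0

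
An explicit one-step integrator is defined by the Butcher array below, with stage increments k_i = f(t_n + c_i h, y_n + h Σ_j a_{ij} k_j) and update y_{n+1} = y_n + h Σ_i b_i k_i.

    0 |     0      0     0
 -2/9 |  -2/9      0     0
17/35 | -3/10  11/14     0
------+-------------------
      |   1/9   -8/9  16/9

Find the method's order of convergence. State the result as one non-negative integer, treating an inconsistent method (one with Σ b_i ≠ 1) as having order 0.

1

b = (1/9, -8/9, 16/9)
c = (0, -2/9, 17/35)
Ac = (0, 0, -11/63)
Σ b_i: 1/9·1 + (-8/9)·1 + 16/9·1 = 1 ✓
b·c: (-8/9)·(-2/9) + 16/9·17/35 = 3008/2835 ≠ 1/2 ⇒ order 1.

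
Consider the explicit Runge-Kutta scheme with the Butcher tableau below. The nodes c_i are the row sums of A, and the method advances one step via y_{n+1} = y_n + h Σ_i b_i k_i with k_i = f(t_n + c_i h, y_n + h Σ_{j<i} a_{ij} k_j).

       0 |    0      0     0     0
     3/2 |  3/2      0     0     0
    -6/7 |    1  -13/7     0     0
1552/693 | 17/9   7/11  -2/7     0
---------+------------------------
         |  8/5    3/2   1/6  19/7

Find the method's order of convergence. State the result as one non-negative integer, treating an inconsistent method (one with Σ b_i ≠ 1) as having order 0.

b = (8/5, 3/2, 1/6, 19/7)
c = (0, 3/2, -6/7, 1552/693)
Ac = (0, 0, -39/14, 1293/1078)
Σ b_i: 8/5·1 + 3/2·1 + 1/6·1 + 19/7·1 = 628/105 ≠ 1 ⇒ order 0.

0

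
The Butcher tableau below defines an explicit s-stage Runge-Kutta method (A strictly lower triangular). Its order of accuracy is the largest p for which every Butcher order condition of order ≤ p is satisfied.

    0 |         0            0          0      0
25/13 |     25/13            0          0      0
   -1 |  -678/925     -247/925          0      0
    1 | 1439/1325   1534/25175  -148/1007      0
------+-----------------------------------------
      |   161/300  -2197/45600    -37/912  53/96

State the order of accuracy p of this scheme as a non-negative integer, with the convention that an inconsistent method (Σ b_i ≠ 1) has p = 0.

4

b = (161/300, -2197/45600, -37/912, 53/96)
c = (0, 25/13, -1, 1)
Ac = (0, 0, -19/37, 14/53)
Σ b_i: 161/300·1 + (-2197/45600)·1 + (-37/912)·1 + 53/96·1 = 1 ✓
b·c: (-2197/45600)·25/13 + (-37/912)·(-1) + 53/96·1 = 1/2 ✓
b·c²: (-2197/45600)·625/169 + (-37/912)·1 + 53/96·1 = 1/3 ✓
b·Ac: (-37/912)·(-19/37) + 53/96·14/53 = 1/6 ✓
b·c³: (-2197/45600)·15625/2197 + (-37/912)·(-1) + 53/96·1 = 1/4 ✓
b·(c∘Ac): (-37/912)·19/37 + 53/96·14/53 = 1/8 ✓
b·Ac²: (-37/912)·(-475/481) + 53/96·54/689 = 1/12 ✓
b·A²c: 53/96·4/53 = 1/24 ✓; 4 stages ⇒ order 4.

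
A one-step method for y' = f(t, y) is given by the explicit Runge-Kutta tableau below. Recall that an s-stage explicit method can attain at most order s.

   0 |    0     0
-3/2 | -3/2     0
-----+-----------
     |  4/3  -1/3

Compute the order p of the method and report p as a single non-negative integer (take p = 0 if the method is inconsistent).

2

b = (4/3, -1/3)
c = (0, -3/2)
Σ b_i: 4/3·1 + (-1/3)·1 = 1 ✓
b·c: (-1/3)·(-3/2) = 1/2 ✓; 2 stages ⇒ order 2.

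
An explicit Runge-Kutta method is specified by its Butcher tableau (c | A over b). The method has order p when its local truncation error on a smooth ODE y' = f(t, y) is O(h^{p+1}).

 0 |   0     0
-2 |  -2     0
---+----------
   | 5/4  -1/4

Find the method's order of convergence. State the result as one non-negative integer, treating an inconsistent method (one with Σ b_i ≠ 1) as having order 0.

b = (5/4, -1/4)
c = (0, -2)
Σ b_i: 5/4·1 + (-1/4)·1 = 1 ✓
b·c: (-1/4)·(-2) = 1/2 ✓; 2 stages ⇒ order 2.

2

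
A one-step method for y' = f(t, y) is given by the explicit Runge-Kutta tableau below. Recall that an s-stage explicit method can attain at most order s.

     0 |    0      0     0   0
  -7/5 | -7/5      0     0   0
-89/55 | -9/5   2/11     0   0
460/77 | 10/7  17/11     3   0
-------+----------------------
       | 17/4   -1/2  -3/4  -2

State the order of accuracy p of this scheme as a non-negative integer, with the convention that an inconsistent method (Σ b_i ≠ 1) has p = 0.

1

b = (17/4, -1/2, -3/4, -2)
c = (0, -7/5, -89/55, 460/77)
Ac = (0, 0, -14/55, -386/55)
Σ b_i: 17/4·1 + (-1/2)·1 + (-3/4)·1 + (-2)·1 = 1 ✓
b·c: (-1/2)·(-7/5) + (-3/4)·(-89/55) + (-2)·460/77 = -15453/1540 ≠ 1/2 ⇒ order 1.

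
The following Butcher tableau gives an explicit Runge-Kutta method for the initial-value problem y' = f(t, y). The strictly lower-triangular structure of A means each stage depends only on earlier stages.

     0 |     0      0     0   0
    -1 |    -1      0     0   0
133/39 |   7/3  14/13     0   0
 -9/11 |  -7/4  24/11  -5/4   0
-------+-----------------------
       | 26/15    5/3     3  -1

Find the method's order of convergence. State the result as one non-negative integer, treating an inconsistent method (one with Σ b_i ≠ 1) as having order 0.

b = (26/15, 5/3, 3, -1)
c = (0, -1, 133/39, -9/11)
Ac = (0, 0, -14/13, -11059/1716)
Σ b_i: 26/15·1 + 5/3·1 + 3·1 + (-1)·1 = 27/5 ≠ 1 ⇒ order 0.

0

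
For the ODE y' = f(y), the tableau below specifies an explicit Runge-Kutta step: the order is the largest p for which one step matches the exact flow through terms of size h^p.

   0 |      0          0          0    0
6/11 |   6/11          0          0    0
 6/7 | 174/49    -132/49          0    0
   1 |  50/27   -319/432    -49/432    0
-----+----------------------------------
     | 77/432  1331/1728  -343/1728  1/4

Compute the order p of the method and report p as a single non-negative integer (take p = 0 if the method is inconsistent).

4

b = (77/432, 1331/1728, -343/1728, 1/4)
c = (0, 6/11, 6/7, 1)
Ac = (0, 0, -72/49, -1/2)
Σ b_i: 77/432·1 + 1331/1728·1 + (-343/1728)·1 + 1/4·1 = 1 ✓
b·c: 1331/1728·6/11 + (-343/1728)·6/7 + 1/4·1 = 1/2 ✓
b·c²: 1331/1728·36/121 + (-343/1728)·36/49 + 1/4·1 = 1/3 ✓
b·Ac: (-343/1728)·(-72/49) + 1/4·(-1/2) = 1/6 ✓
b·c³: 1331/1728·216/1331 + (-343/1728)·216/343 + 1/4·1 = 1/4 ✓
b·(c∘Ac): (-343/1728)·(-432/343) + 1/4·(-1/2) = 1/8 ✓
b·Ac²: (-343/1728)·(-432/539) + 1/4·(-10/33) = 1/12 ✓
b·A²c: 1/4·1/6 = 1/24 ✓; 4 stages ⇒ order 4.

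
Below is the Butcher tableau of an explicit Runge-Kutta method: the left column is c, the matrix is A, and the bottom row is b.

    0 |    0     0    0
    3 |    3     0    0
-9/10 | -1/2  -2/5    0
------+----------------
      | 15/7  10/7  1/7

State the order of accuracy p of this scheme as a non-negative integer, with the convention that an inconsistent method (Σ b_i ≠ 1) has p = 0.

0

b = (15/7, 10/7, 1/7)
c = (0, 3, -9/10)
Ac = (0, 0, -6/5)
Σ b_i: 15/7·1 + 10/7·1 + 1/7·1 = 26/7 ≠ 1 ⇒ order 0.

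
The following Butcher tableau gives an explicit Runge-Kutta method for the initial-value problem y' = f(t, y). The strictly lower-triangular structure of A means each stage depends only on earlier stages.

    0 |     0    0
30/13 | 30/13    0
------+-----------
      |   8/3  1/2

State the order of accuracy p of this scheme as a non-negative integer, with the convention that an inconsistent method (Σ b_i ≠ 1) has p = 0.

b = (8/3, 1/2)
c = (0, 30/13)
Σ b_i: 8/3·1 + 1/2·1 = 19/6 ≠ 1 ⇒ order 0.

0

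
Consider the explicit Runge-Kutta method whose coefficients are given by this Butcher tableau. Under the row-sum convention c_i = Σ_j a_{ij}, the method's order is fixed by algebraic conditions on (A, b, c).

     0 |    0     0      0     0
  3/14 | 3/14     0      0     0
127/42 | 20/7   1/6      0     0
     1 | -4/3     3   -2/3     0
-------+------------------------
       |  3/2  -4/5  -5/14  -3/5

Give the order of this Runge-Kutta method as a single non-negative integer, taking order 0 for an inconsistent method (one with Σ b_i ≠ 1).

b = (3/2, -4/5, -5/14, -3/5)
c = (0, 3/14, 127/42, 1)
Ac = (0, 0, 1/28, -173/126)
Σ b_i: 3/2·1 + (-4/5)·1 + (-5/14)·1 + (-3/5)·1 = -9/35 ≠ 1 ⇒ order 0.

0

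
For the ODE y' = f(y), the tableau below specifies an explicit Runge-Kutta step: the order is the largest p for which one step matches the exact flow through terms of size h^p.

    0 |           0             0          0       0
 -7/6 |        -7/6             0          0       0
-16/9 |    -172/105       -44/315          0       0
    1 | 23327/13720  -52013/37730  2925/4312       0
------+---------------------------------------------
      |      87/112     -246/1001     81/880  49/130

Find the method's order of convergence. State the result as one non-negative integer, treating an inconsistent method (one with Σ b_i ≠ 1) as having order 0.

b = (87/112, -246/1001, 81/880, 49/130)
c = (0, -7/6, -16/9, 1)
Ac = (0, 0, 22/135, 169/420)
Σ b_i: 87/112·1 + (-246/1001)·1 + 81/880·1 + 49/130·1 = 1 ✓
b·c: (-246/1001)·(-7/6) + 81/880·(-16/9) + 49/130·1 = 1/2 ✓
b·c²: (-246/1001)·49/36 + 81/880·256/81 + 49/130·1 = 1/3 ✓
b·Ac: 81/880·22/135 + 49/130·169/420 = 1/6 ✓
b·c³: (-246/1001)·(-343/216) + 81/880·(-4096/729) + 49/130·1 = 1/4 ✓
b·(c∘Ac): 81/880·(-352/1215) + 49/130·169/420 = 1/8 ✓
b·Ac²: 81/880·(-77/405) + 49/130·1573/5880 = 1/12 ✓
b·A²c: 49/130·65/588 = 1/24 ✓; 4 stages ⇒ order 4.

4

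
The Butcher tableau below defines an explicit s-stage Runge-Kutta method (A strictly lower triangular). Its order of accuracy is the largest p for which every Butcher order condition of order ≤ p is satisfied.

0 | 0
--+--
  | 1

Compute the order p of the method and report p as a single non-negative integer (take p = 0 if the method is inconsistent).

1

b = (1)
c = (0)
Σ b_i: 1·1 = 1 ✓; 1 stage ⇒ order 1.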